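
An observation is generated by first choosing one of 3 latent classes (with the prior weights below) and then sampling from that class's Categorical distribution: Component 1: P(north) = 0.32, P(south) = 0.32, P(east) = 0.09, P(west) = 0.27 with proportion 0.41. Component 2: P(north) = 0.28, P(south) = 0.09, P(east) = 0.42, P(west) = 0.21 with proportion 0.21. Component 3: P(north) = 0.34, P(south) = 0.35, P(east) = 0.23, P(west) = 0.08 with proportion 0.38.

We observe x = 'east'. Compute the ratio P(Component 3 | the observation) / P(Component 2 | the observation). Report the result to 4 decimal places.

Only the two components matter; the odds are (P(Z=i) f_i(x)) / (P(Z=j) f_j(x)).
Categorical probabilities:
  L_1 = P(east | comp) = 0.09
  L_2 = P(east | comp) = 0.42
  L_3 = P(east | comp) = 0.23
0.0874 / 0.0882 ≈ 0.9909

0.9909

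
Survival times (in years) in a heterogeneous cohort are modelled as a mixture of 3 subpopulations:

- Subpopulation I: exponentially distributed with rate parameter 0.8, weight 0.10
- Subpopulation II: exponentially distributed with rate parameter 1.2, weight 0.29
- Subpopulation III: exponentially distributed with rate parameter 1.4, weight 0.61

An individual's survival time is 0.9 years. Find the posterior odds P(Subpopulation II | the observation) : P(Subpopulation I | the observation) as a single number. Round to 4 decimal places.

Since P(k|x) ∝ P(Z=k) f_k(x), the posterior odds are P(Z=i) f_i(x) / (P(Z=j) f_j(x)).
Component likelihoods at x = 0.9 years:
  p_I = 0.8·e^(−0.8·0.9) = 0.8·e^(−0.7200) = 0.389402
  p_II = 1.2·e^(−1.2·0.9) = 1.2·e^(−1.0800) = 0.407515
  p_III = 1.4·e^(−1.4·0.9) = 1.4·e^(−1.2600) = 0.397116
Posterior odds = (P(Z=II)·p_II) / (P(Z=I)·p_I) = (0.29·0.407515) / (0.10·0.389402) = 0.118179 / 0.0389402 ≈ 3.0349

3.0349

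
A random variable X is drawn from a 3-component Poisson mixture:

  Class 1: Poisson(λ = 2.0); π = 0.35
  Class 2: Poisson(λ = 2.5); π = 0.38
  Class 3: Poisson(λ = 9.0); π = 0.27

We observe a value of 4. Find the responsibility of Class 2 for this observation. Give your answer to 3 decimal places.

0.555

The responsibility of component k is π_k f_k(x) divided by Σ_j π_j f_j(x).
Component likelihoods at x = 4:
  f_1 = 0.0902235
  f_2 = 0.133602
  f_3 = 0.0337372
Unnormalised posteriors:
  π_1·f_1 = 0.35 × 0.0902235 = 0.0315782
  π_2·f_2 = 0.38 × 0.133602 = 0.0507687
  π_3·f_3 = 0.27 × 0.0337372 = 0.00910903
Marginal: 0.0315782 + 0.0507687 + 0.00910903 = 0.091456
P(Class 2 | data) = 0.0507687 / 0.091456 ≈ 0.555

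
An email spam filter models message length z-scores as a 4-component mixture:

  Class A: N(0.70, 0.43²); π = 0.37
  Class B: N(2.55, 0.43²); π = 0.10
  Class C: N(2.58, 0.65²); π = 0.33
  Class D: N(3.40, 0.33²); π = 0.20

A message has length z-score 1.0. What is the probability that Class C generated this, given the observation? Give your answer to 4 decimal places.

0.0377

P(component k | x) = π_k·f_k(x) / marginal(x), where marginal(x) = Σ_j π_j·f_j(x).
Evaluate each component's likelihood at the observed value:
  p_A = (1/(0.43·√(2π)))·exp(−(1.0−0.70)²/(2·0.43²)) = 0.927773·exp(-0.24337) = 0.727353
  p_B = (1/(0.43·√(2π)))·exp(−(1.0−2.55)²/(2·0.43²)) = 0.927773·exp(-6.49676) = 0.00139938
  p_C = (1/(0.65·√(2π)))·exp(−(1.0−2.58)²/(2·0.65²)) = 0.613757·exp(-2.95432) = 0.0319854
  p_D = (1/(0.33·√(2π)))·exp(−(1.0−3.40)²/(2·0.33²)) = 1.208916·exp(-26.44628) = 3.95296e-12
Multiply by the mixture weights:
  π_A·p_A = 0.37 × 0.727353 = 0.269121
  π_B·p_B = 0.10 × 0.00139938 = 0.000139938
  π_C·p_C = 0.33 × 0.0319854 = 0.0105552
  π_D·p_D = 0.20 × 3.95296e-12 = 7.90592e-13
Evidence: 0.269121 + 0.000139938 + 0.0105552 + 7.90592e-13 = 0.279816
Responsibility of Class C: 0.0105552 / 0.279816 ≈ 0.0377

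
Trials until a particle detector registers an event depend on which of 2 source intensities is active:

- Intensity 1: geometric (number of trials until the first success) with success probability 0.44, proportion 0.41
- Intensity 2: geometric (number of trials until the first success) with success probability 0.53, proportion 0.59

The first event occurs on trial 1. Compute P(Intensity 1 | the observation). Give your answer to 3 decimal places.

0.366

P(component k | x) = w_k·f_k(x) / marginal(x), where marginal(x) = Σ_j w_j·f_j(x).
Geometric probabilities:
  f_1 = 0.44·(1−0.44)^0 = 0.44·1 = 0.44
  f_2 = 0.53·(1−0.53)^0 = 0.53·1 = 0.53
Prior × likelihood for each component:
  w_1·f_1 = 0.41 × 0.44 = 0.1804
  w_2·f_2 = 0.59 × 0.53 = 0.3127
Evidence: 0.1804 + 0.3127 = 0.4931
So the posterior for Intensity 1 is 0.1804 / 0.4931 ≈ 0.366.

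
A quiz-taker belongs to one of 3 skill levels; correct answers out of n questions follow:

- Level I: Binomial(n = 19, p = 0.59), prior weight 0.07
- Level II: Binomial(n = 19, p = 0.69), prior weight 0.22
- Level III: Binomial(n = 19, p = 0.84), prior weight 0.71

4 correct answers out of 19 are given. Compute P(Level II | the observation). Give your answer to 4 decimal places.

Posterior ∝ prior × likelihood, so P(k | x) ∝ π_k f_k(x); normalise over all components.
Component likelihoods at x = 4 correct answers out of 19:
  f_I = 0.000730381
  f_II = 2.06161e-05
  f_III = 2.22485e-09
Unnormalised posteriors:
  π_I·f_I = 0.07 × 0.000730381 = 5.11267e-05
  π_II·f_II = 0.22 × 2.06161e-05 = 4.53553e-06
  π_III·f_III = 0.71 × 2.22485e-09 = 1.57964e-09
Normaliser: 5.11267e-05 + 4.53553e-06 + 1.57964e-09 = 5.56638e-05
So the posterior for Level II is 4.53553e-06 / 5.56638e-05 ≈ 0.0815.

0.0815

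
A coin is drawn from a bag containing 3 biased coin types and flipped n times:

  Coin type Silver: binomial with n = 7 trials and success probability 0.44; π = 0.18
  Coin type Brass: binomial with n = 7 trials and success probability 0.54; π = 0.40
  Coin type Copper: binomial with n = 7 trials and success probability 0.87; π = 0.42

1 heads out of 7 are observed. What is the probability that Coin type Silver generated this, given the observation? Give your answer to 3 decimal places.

0.544

The responsibility of component k is π_k f_k(x) divided by Σ_j π_j f_j(x).
Evaluate each component's likelihood at the observed value:
  f_Silver = C(7,1)·0.44^1·0.56^6 = 7·0.44·0.030841 = 0.0949902
  f_Brass = C(7,1)·0.54^1·0.46^6 = 7·0.54·0.0094743 = 0.0358128
  f_Copper = C(7,1)·0.87^1·0.13^6 = 7·0.87·4.82681e-06 = 2.93953e-05
Weight by the priors:
  π_Silver·f_Silver = 0.18 × 0.0949902 = 0.0170982
  π_Brass·f_Brass = 0.40 × 0.0358128 = 0.0143251
  π_Copper·f_Copper = 0.42 × 2.93953e-05 = 1.2346e-05
Normaliser: 0.0170982 + 0.0143251 + 1.2346e-05 = 0.0314357
P(Coin type Silver | the observation) = 0.0170982 / 0.0314357 ≈ 0.544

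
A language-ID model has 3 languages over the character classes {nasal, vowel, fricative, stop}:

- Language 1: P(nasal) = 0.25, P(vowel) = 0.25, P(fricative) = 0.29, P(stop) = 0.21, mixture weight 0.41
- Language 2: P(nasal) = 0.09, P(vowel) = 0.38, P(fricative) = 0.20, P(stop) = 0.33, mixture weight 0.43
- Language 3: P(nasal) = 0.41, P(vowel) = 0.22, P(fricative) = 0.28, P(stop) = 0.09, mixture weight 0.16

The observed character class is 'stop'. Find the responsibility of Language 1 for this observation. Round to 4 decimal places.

P(component k | x) = P(Z=k)·f_k(x) / marginal(x), where marginal(x) = Σ_j P(Z=j)·f_j(x).
Categorical probabilities:
  L_1 = P(stop | comp) = 0.21
  L_2 = P(stop | comp) = 0.33
  L_3 = P(stop | comp) = 0.09
Prior × likelihood for each component:
  P(Z=1)·L_1 = 0.41 × 0.21 = 0.0861
  P(Z=2)·L_2 = 0.43 × 0.33 = 0.1419
  P(Z=3)·L_3 = 0.16 × 0.09 = 0.0144
Evidence: 0.0861 + 0.1419 + 0.0144 = 0.2424
P(Language 1 | x) ≈ 0.3552

0.3552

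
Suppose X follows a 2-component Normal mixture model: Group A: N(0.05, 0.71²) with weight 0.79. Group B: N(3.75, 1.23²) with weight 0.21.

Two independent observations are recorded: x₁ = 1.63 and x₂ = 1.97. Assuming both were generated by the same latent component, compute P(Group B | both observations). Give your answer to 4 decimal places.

By Bayes' theorem, P(k | x) = w_k f_k(x) / Σ_j w_j f_j(x).
Since both observations come from the same component, the likelihood for component k is f_k(x₁)·f_k(x₂).
  L_A = [0.0472386] × [0.0145107] = 0.000685467
  L_B = [0.0734381] × [0.113826] = 0.0083592
Multiply by the mixture weights:
  w_A·L_A = 0.79 × 0.000685467 = 0.000541519
  w_B·L_B = 0.21 × 0.0083592 = 0.00175543
Marginal: 0.000541519 + 0.00175543 = 0.00229695
So the posterior for Group B is 0.00175543 / 0.00229695 ≈ 0.7642.

0.7642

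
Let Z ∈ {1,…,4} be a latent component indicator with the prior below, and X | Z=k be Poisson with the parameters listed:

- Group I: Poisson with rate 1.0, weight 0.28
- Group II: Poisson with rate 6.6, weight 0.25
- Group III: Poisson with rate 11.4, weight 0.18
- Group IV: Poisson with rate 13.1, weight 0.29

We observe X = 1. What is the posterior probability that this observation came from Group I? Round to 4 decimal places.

0.9784

Apply Bayes' rule: the posterior for each component is proportional to its prior times its likelihood at x.
Component likelihoods at x = 1:
  L_I = 0.367879
  L_II = 0.00897843
  L_III = 0.000127629
  L_IV = 2.67925e-05
Weight by the priors:
  π_I·L_I = 0.28 × 0.367879 = 0.103006
  π_II·L_II = 0.25 × 0.00897843 = 0.00224461
  π_III·L_III = 0.18 × 0.000127629 = 2.29731e-05
  π_IV·L_IV = 0.29 × 2.67925e-05 = 7.76983e-06
Normaliser: 0.103006 + 0.00224461 + 2.29731e-05 + 7.76983e-06 = 0.105282
P(Group I | x) = 0.103006 / 0.105282 ≈ 0.9784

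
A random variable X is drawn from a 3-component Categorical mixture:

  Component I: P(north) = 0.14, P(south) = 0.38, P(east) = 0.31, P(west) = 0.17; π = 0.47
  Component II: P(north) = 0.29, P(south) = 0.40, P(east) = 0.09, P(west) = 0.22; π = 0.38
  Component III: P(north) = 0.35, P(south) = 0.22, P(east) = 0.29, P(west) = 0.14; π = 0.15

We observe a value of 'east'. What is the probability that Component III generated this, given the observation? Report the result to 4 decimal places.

By Bayes' theorem, P(k | x) = π_k f_k(x) / Σ_j π_j f_j(x).
Categorical probabilities:
  p_I = 0.31
  p_II = 0.09
  p_III = 0.29
Weight by the priors:
  π_I·p_I = 0.47 × 0.31 = 0.1457
  π_II·p_II = 0.38 × 0.09 = 0.0342
  π_III·p_III = 0.15 × 0.29 = 0.0435
Marginal: 0.1457 + 0.0342 + 0.0435 = 0.2234
So the posterior for Component III is 0.0435 / 0.2234 ≈ 0.1947.

0.1947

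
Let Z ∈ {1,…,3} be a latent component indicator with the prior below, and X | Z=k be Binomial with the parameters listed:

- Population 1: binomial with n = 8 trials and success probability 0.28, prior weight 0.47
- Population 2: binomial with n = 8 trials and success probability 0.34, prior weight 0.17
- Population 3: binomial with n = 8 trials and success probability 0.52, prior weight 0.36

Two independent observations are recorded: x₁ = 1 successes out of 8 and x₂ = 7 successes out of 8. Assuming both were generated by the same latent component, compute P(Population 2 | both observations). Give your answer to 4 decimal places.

Posterior ∝ prior × likelihood, so P(k | x) ∝ π_k f_k(x); normalise over all components.
Since both observations come from the same component, the likelihood for component k is f_k(x₁)·f_k(x₂).
  p_1 = [C(8,1)·0.28^1·0.72^7 = 8·0.28·0.100306 = 0.224686] × [0.000777193] = 0.000174624
  p_2 = [C(8,1)·0.34^1·0.66^7 = 8·0.34·0.0545516 = 0.14838] × [0.00277323] = 0.000411493
  p_3 = [C(8,1)·0.52^1·0.48^7 = 8·0.52·0.00587068 = 0.024422] × [0.039478] = 0.000964132
Unnormalised posteriors:
  π_1·p_1 = 0.47 × 0.000174624 = 8.20733e-05
  π_2·p_2 = 0.17 × 0.000411493 = 6.99539e-05
  π_3·p_3 = 0.36 × 0.000964132 = 0.000347088
Sum: 8.20733e-05 + 6.99539e-05 + 0.000347088 = 0.000499115
Responsibility of Population 2: 6.99539e-05 / 0.000499115 ≈ 0.1402

0.1402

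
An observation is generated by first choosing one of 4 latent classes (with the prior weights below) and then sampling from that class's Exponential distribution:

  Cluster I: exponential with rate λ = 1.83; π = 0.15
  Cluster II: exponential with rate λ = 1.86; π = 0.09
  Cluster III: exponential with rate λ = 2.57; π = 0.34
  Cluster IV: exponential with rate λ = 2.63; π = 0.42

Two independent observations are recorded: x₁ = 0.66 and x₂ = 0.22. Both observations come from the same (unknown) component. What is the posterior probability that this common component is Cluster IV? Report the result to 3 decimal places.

0.421

By Bayes' theorem, P(k | x) = w_k f_k(x) / Σ_j w_j f_j(x).
Since both observations come from the same component, the likelihood for component k is f_k(x₁)·f_k(x₂).
  L_I = [1.83·e^(−1.83·0.66) = 1.83·e^(−1.2078) = 0.546903] × [1.2235] = 0.669136
  L_II = [1.86·e^(−1.86·0.66) = 1.86·e^(−1.2276) = 0.544971] × [1.23538] = 0.673244
  L_III = [2.57·e^(−2.57·0.66) = 2.57·e^(−1.6962) = 0.471284] × [1.4601] = 0.688123
  L_IV = [2.63·e^(−2.63·0.66) = 2.63·e^(−1.7358) = 0.463562] × [1.4746] = 0.683566
Multiply by the mixture weights:
  w_I·L_I = 0.15 × 0.669136 = 0.10037
  w_II·L_II = 0.09 × 0.673244 = 0.060592
  w_III·L_III = 0.34 × 0.688123 = 0.233962
  w_IV·L_IV = 0.42 × 0.683566 = 0.287098
Sum: 0.10037 + 0.060592 + 0.233962 + 0.287098 = 0.682022
Responsibility of Cluster IV: 0.287098 / 0.682022 ≈ 0.421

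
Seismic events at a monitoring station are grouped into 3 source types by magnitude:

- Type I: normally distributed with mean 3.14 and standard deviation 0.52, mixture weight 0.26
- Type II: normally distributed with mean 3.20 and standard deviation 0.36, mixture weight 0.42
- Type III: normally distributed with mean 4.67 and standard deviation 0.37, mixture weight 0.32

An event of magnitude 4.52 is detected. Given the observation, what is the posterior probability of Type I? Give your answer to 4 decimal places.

P(component k | x) = w_k·f_k(x) / marginal(x), where marginal(x) = Σ_j w_j·f_j(x).
Normal densities:
  f_I = (1/(0.52·√(2π)))·exp(−(4.52−3.14)²/(2·0.52²)) = 0.767197·exp(-3.52145) = 0.0226757
  f_II = (1/(0.36·√(2π)))·exp(−(4.52−3.20)²/(2·0.36²)) = 1.108173·exp(-6.72222) = 0.00133409
  f_III = (1/(0.37·√(2π)))·exp(−(4.52−4.67)²/(2·0.37²)) = 1.078222·exp(-0.08218) = 0.99316
Unnormalised posteriors:
  w_I·f_I = 0.26 × 0.0226757 = 0.00589568
  w_II·f_II = 0.42 × 0.00133409 = 0.000560316
  w_III·f_III = 0.32 × 0.99316 = 0.317811
Denominator: 0.00589568 + 0.000560316 + 0.317811 = 0.324267
P(Type I | x) = 0.00589568 / 0.324267 ≈ 0.0182

0.0182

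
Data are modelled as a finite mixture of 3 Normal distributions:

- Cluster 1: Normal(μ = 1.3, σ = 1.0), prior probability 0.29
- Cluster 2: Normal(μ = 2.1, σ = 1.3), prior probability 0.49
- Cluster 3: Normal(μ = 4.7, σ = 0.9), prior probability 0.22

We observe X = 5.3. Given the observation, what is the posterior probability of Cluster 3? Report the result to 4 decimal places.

Apply Bayes' rule: the posterior for each component is proportional to its prior times its likelihood at x.
Normal densities:
  p_1 = (1/(1.0·√(2π)))·exp(−(5.3−1.3)²/(2·1.0²)) = 0.398942·exp(-8.00000) = 0.00013383
  p_2 = (1/(1.3·√(2π)))·exp(−(5.3−2.1)²/(2·1.3²)) = 0.306879·exp(-3.02959) = 0.0148332
  p_3 = (1/(0.9·√(2π)))·exp(−(5.3−4.7)²/(2·0.9²)) = 0.443269·exp(-0.22222) = 0.354942
Prior × likelihood for each component:
  π_1·p_1 = 0.29 × 0.00013383 = 3.88108e-05
  π_2·p_2 = 0.49 × 0.0148332 = 0.00726826
  π_3·p_3 = 0.22 × 0.354942 = 0.0780873
Evidence: 3.88108e-05 + 0.00726826 + 0.0780873 = 0.0853944
P(Cluster 3 | data) = 0.0780873 / 0.0853944 ≈ 0.9144

0.9144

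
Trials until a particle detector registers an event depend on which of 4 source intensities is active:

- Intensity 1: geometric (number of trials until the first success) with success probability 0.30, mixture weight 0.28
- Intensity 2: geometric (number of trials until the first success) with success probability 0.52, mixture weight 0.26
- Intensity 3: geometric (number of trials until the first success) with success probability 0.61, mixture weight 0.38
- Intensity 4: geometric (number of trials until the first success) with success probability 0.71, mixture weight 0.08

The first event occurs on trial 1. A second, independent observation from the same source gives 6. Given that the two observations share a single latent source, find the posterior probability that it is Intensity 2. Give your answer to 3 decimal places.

0.243

The responsibility of component k is w_k f_k(x) divided by Σ_j w_j f_j(x).
Since both observations come from the same component, the likelihood for component k is f_k(x₁)·f_k(x₂).
  L_1 = [0.30·(1−0.30)^0 = 0.30·1 = 0.3] × [0.050421] = 0.0151263
  L_2 = [0.52·(1−0.52)^0 = 0.52·1 = 0.52] × [0.0132498] = 0.0068899
  L_3 = [0.61·(1−0.61)^0 = 0.61·1 = 0.61] × [0.00550368] = 0.00335724
  L_4 = [0.71·(1−0.71)^0 = 0.71·1 = 0.71] × [0.00145629] = 0.00103397
Weight by the priors:
  w_1·L_1 = 0.28 × 0.0151263 = 0.00423536
  w_2·L_2 = 0.26 × 0.0068899 = 0.00179137
  w_3·L_3 = 0.38 × 0.00335724 = 0.00127575
  w_4·L_4 = 0.08 × 0.00103397 = 8.27174e-05
Sum: 0.00423536 + 0.00179137 + 0.00127575 + 8.27174e-05 = 0.00738521
So the posterior for Intensity 2 is 0.00179137 / 0.00738521 ≈ 0.243.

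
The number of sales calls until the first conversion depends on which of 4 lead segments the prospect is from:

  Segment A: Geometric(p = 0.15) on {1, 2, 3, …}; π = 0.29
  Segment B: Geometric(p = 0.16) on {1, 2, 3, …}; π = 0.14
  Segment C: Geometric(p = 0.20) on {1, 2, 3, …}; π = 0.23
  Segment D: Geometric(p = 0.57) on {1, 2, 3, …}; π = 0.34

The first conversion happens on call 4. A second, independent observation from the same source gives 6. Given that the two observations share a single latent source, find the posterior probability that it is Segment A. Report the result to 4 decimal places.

0.4098

By Bayes' theorem, P(k | x) = P(Z=k) f_k(x) / Σ_j P(Z=j) f_j(x).
Since both observations come from the same component, the likelihood for component k is f_k(x₁)·f_k(x₂).
  f_A = [0.0921187] × [0.0665558] = 0.00613104
  f_B = [0.0948326] × [0.0669139] = 0.00634562
  f_C = [0.1024] × [0.065536] = 0.00671089
  f_D = [0.045319] × [0.00837948] = 0.00037975
Weight by the priors:
  P(Z=A)·f_A = 0.29 × 0.00613104 = 0.001778
  P(Z=B)·f_B = 0.14 × 0.00634562 = 0.000888387
  P(Z=C)·f_C = 0.23 × 0.00671089 = 0.0015435
  P(Z=D)·f_D = 0.34 × 0.00037975 = 0.000129115
Marginal: 0.001778 + 0.000888387 + 0.0015435 + 0.000129115 = 0.00433901
Responsibility of Segment A: 0.001778 / 0.00433901 ≈ 0.4098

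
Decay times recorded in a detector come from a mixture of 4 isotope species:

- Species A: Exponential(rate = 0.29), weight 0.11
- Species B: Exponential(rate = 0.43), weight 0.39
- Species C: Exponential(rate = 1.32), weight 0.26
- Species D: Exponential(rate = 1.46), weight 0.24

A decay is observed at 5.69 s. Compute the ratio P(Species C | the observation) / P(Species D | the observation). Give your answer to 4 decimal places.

Since P(k|x) ∝ w_k f_k(x), the posterior odds are w_i f_i(x) / (w_j f_j(x)).
Component likelihoods at x = 5.69 s:
  L_A = 0.0556889
  L_B = 0.0372289
  L_C = 0.000722229
  L_D = 0.00036016
Posterior odds = (w_C·L_C) / (w_D·L_D) = (0.26·0.000722229) / (0.24·0.00036016) = 0.00018778 / 8.64383e-05 ≈ 2.1724

2.1724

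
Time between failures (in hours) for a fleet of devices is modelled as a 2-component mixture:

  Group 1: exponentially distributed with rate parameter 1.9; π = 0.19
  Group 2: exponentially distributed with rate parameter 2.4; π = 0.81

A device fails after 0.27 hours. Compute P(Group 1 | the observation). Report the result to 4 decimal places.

0.1753

Apply Bayes' rule: the posterior for each component is proportional to its prior times its likelihood at x.
Component likelihoods at x = 0.27 hours:
  p_1 = 1.13752
  p_2 = 1.25542
Multiply by the mixture weights:
  P(Z=1)·p_1 = 0.19 × 1.13752 = 0.21613
  P(Z=2)·p_2 = 0.81 × 1.25542 = 1.01689
Marginal: 0.21613 + 1.01689 = 1.23302
So the posterior for Group 1 is 0.21613 / 1.23302 ≈ 0.1753.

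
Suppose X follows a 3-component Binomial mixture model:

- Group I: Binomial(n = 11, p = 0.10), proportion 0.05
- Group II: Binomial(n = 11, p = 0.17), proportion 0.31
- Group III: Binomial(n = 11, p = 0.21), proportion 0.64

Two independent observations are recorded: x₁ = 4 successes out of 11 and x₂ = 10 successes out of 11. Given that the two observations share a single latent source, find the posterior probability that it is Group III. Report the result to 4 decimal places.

Apply Bayes' rule: the posterior for each component is proportional to its prior times its likelihood at x.
Since both observations come from the same component, the likelihood for component k is f_k(x₁)·f_k(x₂).
  L_I = [0.0157838] × [9.9e-10] = 1.5626e-11
  L_II = [0.0747922] × [1.8406e-07] = 1.37663e-08
  L_III = [0.123248] × [1.44948e-06] = 1.78646e-07
Weight by the priors:
  w_I·L_I = 0.05 × 1.5626e-11 = 7.81298e-13
  w_II·L_II = 0.31 × 1.37663e-08 = 4.26754e-09
  w_III·L_III = 0.64 × 1.78646e-07 = 1.14333e-07
Evidence: 7.81298e-13 + 4.26754e-09 + 1.14333e-07 = 1.18602e-07
P(Group III | x₁, x₂) ≈ 0.9640

0.9640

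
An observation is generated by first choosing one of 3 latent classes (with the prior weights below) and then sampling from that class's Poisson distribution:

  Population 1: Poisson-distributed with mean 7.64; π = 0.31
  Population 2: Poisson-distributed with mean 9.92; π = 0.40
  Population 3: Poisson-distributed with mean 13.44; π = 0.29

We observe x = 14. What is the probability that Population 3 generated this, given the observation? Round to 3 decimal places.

P(component k | x) = π_k·f_k(x) / marginal(x), where marginal(x) = Σ_j π_j·f_j(x).
Evaluate each component's likelihood at the observed value:
  p_1 = e^(−7.64)·7.64^14/14! = 0.0127318
  p_2 = e^(−9.92)·9.92^14/14! = 0.0504143
  p_3 = e^(−13.44)·13.44^14/14! = 0.104776
Multiply by the mixture weights:
  π_1·p_1 = 0.31 × 0.0127318 = 0.00394685
  π_2·p_2 = 0.40 × 0.0504143 = 0.0201657
  π_3·p_3 = 0.29 × 0.104776 = 0.0303852
Denominator: 0.00394685 + 0.0201657 + 0.0303852 = 0.0544977
P(Population 3 | x) = 0.0303852 / 0.0544977 ≈ 0.558

0.558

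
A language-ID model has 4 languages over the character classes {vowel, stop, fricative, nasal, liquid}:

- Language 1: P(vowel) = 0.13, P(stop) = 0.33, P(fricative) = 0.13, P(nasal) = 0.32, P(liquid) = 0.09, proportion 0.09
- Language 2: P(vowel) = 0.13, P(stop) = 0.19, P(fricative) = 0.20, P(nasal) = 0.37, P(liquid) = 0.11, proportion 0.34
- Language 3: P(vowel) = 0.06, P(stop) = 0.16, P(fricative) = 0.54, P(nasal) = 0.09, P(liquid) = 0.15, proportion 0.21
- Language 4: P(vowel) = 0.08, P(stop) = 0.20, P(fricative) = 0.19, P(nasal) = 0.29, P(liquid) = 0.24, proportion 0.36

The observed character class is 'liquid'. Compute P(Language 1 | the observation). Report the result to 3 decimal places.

0.050

By Bayes' theorem, P(k | x) = π_k f_k(x) / Σ_j π_j f_j(x).
Component likelihoods at x = 'liquid':
  f_1 = P(liquid | comp) = 0.09
  f_2 = P(liquid | comp) = 0.11
  f_3 = P(liquid | comp) = 0.15
  f_4 = P(liquid | comp) = 0.24
Multiply by the mixture weights:
  π_1·f_1 = 0.09 × 0.09 = 0.0081
  π_2·f_2 = 0.34 × 0.11 = 0.0374
  π_3·f_3 = 0.21 × 0.15 = 0.0315
  π_4·f_4 = 0.36 × 0.24 = 0.0864
Normaliser: 0.0081 + 0.0374 + 0.0315 + 0.0864 = 0.1634
So the posterior for Language 1 is 0.0081 / 0.1634 ≈ 0.050.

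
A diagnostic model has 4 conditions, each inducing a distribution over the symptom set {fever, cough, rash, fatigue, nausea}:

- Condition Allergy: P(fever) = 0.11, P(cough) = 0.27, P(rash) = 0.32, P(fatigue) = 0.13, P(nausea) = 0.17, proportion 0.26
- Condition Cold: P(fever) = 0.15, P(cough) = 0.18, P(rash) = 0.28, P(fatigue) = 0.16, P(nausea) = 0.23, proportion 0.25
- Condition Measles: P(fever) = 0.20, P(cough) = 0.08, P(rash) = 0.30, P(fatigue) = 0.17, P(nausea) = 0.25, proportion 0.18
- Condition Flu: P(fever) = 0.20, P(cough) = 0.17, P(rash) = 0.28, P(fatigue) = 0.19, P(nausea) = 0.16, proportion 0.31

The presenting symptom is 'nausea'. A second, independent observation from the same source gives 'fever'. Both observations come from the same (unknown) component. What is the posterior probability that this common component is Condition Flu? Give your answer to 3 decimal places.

0.306

By Bayes' theorem, P(k | x) = π_k f_k(x) / Σ_j π_j f_j(x).
Since both observations come from the same component, the likelihood for component k is f_k(x₁)·f_k(x₂).
  f_Allergy = [0.17] × [0.11] = 0.0187
  f_Cold = [0.23] × [0.15] = 0.0345
  f_Measles = [0.25] × [0.2] = 0.05
  f_Flu = [0.16] × [0.2] = 0.032
Prior × likelihood for each component:
  π_Allergy·f_Allergy = 0.26 × 0.0187 = 0.004862
  π_Cold·f_Cold = 0.25 × 0.0345 = 0.008625
  π_Measles·f_Measles = 0.18 × 0.05 = 0.009
  π_Flu·f_Flu = 0.31 × 0.032 = 0.00992
Evidence: 0.004862 + 0.008625 + 0.009 + 0.00992 = 0.032407
So the posterior for Condition Flu is 0.00992 / 0.032407 ≈ 0.306.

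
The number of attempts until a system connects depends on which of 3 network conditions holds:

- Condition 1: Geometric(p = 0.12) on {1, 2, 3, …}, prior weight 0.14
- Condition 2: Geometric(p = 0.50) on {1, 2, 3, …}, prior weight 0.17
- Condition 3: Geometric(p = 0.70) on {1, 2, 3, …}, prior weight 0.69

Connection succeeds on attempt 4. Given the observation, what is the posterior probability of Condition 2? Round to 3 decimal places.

0.303

Posterior ∝ prior × likelihood, so P(k | x) ∝ w_k f_k(x); normalise over all components.
Component likelihoods at x = 4:
  L_1 = 0.0817766
  L_2 = 0.0625
  L_3 = 0.0189
Weight by the priors:
  w_1·L_1 = 0.14 × 0.0817766 = 0.0114487
  w_2·L_2 = 0.17 × 0.0625 = 0.010625
  w_3·L_3 = 0.69 × 0.0189 = 0.013041
Sum: 0.0114487 + 0.010625 + 0.013041 = 0.0351147
Responsibility of Condition 2: 0.010625 / 0.0351147 ≈ 0.303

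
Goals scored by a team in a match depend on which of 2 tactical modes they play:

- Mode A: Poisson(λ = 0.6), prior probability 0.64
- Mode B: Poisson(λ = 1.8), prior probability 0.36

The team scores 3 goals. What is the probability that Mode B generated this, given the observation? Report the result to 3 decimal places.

Posterior ∝ prior × likelihood, so P(k | x) ∝ w_k f_k(x); normalise over all components.
Component likelihoods at x = 3 goals:
  f_A = e^(−0.6)·0.6^3/3! = 0.0197572
  f_B = e^(−1.8)·1.8^3/3! = 0.160671
Weight by the priors:
  w_A·f_A = 0.64 × 0.0197572 = 0.0126446
  w_B·f_B = 0.36 × 0.160671 = 0.0578414
Marginal: 0.0126446 + 0.0578414 = 0.070486
Responsibility of Mode B: 0.0578414 / 0.070486 ≈ 0.821

0.821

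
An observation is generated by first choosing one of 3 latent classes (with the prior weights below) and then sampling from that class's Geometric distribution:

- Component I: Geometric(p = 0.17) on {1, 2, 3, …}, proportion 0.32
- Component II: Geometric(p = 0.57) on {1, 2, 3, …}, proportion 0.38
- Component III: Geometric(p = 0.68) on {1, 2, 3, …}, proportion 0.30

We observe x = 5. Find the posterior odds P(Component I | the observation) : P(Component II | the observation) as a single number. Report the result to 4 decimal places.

3.4864

Only the two components matter; the odds are (π_i f_i(x)) / (π_j f_j(x)).
Geometric probabilities:
  L_I = 0.0806791
  L_II = 0.0194872
  L_III = 0.00713032
Posterior odds = (π_I·L_I) / (π_II·L_II) = (0.32·0.0806791) / (0.38·0.0194872) = 0.0258173 / 0.00740512 ≈ 3.4864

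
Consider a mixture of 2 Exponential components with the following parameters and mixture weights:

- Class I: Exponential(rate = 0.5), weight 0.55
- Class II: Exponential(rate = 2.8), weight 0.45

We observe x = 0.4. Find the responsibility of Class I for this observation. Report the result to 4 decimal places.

0.3539

P(component k | x) = π_k·f_k(x) / marginal(x), where marginal(x) = Σ_j π_j·f_j(x).
Component likelihoods at x = 0.4:
  p_I = 0.409365
  p_II = 0.913583
Prior × likelihood for each component:
  π_I·p_I = 0.55 × 0.409365 = 0.225151
  π_II·p_II = 0.45 × 0.913583 = 0.411113
Marginal: 0.225151 + 0.411113 = 0.636263
Responsibility of Class I: 0.225151 / 0.636263 ≈ 0.3539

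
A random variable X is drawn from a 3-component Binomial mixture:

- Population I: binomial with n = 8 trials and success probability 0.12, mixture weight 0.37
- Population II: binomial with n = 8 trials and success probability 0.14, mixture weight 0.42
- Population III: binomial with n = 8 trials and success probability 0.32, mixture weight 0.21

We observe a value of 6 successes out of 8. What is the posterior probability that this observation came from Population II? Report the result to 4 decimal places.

0.0218

By Bayes' theorem, P(k | x) = P(Z=k) f_k(x) / Σ_j P(Z=j) f_j(x).
Binomial probabilities:
  f_I = 6.47457e-05
  f_II = 0.000155928
  f_III = 0.013902
Multiply by the mixture weights:
  P(Z=I)·f_I = 0.37 × 6.47457e-05 = 2.39559e-05
  P(Z=II)·f_II = 0.42 × 0.000155928 = 6.54896e-05
  P(Z=III)·f_III = 0.21 × 0.013902 = 0.00291941
Marginal: 2.39559e-05 + 6.54896e-05 + 0.00291941 = 0.00300886
P(Population II | x) ≈ 0.0218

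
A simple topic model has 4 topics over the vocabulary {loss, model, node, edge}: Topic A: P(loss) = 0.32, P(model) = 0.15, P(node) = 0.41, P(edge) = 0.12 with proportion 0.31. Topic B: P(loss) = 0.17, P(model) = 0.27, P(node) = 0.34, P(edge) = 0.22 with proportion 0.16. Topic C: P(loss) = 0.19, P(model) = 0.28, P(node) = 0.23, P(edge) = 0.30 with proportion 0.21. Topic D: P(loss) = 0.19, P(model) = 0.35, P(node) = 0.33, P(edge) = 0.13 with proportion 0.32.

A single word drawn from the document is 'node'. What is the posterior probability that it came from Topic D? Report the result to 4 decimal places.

0.3148

Apply Bayes' rule: the posterior for each component is proportional to its prior times its likelihood at x.
Categorical probabilities:
  L_A = P(node | comp) = 0.41
  L_B = P(node | comp) = 0.34
  L_C = P(node | comp) = 0.23
  L_D = P(node | comp) = 0.33
Unnormalised posteriors:
  w_A·L_A = 0.31 × 0.41 = 0.1271
  w_B·L_B = 0.16 × 0.34 = 0.0544
  w_C·L_C = 0.21 × 0.23 = 0.0483
  w_D·L_D = 0.32 × 0.33 = 0.1056
Sum: 0.1271 + 0.0544 + 0.0483 + 0.1056 = 0.3354
P(Topic D | data) ≈ 0.3148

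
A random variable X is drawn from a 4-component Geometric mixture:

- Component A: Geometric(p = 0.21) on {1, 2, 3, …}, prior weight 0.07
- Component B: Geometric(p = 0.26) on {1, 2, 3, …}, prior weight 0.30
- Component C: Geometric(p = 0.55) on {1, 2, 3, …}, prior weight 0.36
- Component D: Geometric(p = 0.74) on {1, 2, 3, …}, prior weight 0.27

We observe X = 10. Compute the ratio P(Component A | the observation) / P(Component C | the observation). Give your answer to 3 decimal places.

The posterior odds equal the prior odds times the likelihood ratio: (w_i/w_j)·(f_i(x)/f_j(x)).
Component likelihoods at x = 10:
  p_A = 0.0251688
  p_B = 0.0173005
  p_C = 0.000416174
  p_D = 4.01783e-06
Posterior odds = (w_A·p_A) / (w_C·p_C) = (0.07·0.0251688) / (0.36·0.000416174) = 0.00176182 / 0.000149823 ≈ 11.759

11.759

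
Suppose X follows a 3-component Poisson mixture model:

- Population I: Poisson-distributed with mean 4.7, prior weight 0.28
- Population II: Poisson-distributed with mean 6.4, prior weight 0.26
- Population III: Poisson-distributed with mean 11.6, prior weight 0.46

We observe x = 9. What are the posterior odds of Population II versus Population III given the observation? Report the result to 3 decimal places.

Since P(k|x) ∝ π_k f_k(x), the posterior odds are π_i f_i(x) / (π_j f_j(x)).
Poisson probabilities:
  p_I = 0.02805
  p_II = 0.0824844
  p_III = 0.0960601
0.021446 / 0.0441876 ≈ 0.485

0.485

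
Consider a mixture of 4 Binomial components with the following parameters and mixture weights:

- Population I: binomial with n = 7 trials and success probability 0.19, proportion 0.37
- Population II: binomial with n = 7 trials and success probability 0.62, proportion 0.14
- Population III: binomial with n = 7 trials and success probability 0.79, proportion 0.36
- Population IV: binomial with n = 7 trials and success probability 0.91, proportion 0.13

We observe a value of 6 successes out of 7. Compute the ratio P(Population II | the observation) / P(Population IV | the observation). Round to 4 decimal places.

0.4548

The posterior odds equal the prior odds times the likelihood ratio: (w_i/w_j)·(f_i(x)/f_j(x)).
Evaluate each component's likelihood at the observed value:
  f_I = 0.00026675
  f_II = 0.151089
  f_III = 0.357339
  f_IV = 0.357758
Odds = (0.14/0.13) × (0.151089/0.357758) = 1.07692 × 0.422321 ≈ 0.4548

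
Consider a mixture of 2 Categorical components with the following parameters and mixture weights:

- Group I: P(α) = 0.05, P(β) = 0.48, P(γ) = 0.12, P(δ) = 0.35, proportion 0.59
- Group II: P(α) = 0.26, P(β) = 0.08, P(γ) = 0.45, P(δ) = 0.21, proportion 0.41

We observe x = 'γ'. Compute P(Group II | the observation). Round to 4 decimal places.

0.7227

By Bayes' theorem, P(k | x) = π_k f_k(x) / Σ_j π_j f_j(x).
Categorical probabilities:
  f_I = 0.12
  f_II = 0.45
Unnormalised posteriors:
  π_I·f_I = 0.59 × 0.12 = 0.0708
  π_II·f_II = 0.41 × 0.45 = 0.1845
Denominator: 0.0708 + 0.1845 = 0.2553
P(Group II | x) = 0.1845 / 0.2553 ≈ 0.7227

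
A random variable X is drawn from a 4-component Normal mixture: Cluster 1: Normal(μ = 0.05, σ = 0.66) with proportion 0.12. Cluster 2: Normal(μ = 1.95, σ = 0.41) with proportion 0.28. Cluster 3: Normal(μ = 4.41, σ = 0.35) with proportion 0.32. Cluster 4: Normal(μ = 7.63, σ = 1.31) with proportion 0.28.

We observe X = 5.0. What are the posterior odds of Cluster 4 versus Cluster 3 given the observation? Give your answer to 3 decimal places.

0.129

Posterior odds = (π_i f_i(x)) / (π_j f_j(x)); the normalising sum cancels.
Component likelihoods at x = 5.0:
  p_1 = (1/(0.66·√(2π)))·exp(−(5.0−0.05)²/(2·0.66²)) = 0.604458·exp(-28.12500) = 3.68836e-13
  p_2 = (1/(0.41·√(2π)))·exp(−(5.0−1.95)²/(2·0.41²)) = 0.973030·exp(-27.66954) = 9.36261e-13
  p_3 = (1/(0.35·√(2π)))·exp(−(5.0−4.41)²/(2·0.35²)) = 1.139835·exp(-1.42082) = 0.275289
  p_4 = (1/(1.31·√(2π)))·exp(−(5.0−7.63)²/(2·1.31²)) = 0.304536·exp(-2.01530) = 0.0405888
Odds = (0.28/0.32) × (0.0405888/0.275289) = 0.875 × 0.147441 ≈ 0.129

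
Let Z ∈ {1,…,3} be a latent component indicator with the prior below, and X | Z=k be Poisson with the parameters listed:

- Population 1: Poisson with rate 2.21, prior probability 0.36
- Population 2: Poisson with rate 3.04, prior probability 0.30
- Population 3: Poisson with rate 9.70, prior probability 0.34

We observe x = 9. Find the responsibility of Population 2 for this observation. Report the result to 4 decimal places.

The responsibility of component k is π_k f_k(x) divided by Σ_j π_j f_j(x).
Evaluate each component's likelihood at the observed value:
  L_1 = e^(−2.21)·2.21^9/9! = 0.000380169
  L_2 = e^(−3.04)·3.04^9/9! = 0.0029231
  L_3 = e^(−9.70)·9.70^9/9! = 0.128388
Multiply by the mixture weights:
  π_1·L_1 = 0.36 × 0.000380169 = 0.000136861
  π_2·L_2 = 0.30 × 0.0029231 = 0.000876931
  π_3·L_3 = 0.34 × 0.128388 = 0.0436521
Evidence: 0.000136861 + 0.000876931 + 0.0436521 = 0.0446659
P(Population 2 | 9) ≈ 0.0196

0.0196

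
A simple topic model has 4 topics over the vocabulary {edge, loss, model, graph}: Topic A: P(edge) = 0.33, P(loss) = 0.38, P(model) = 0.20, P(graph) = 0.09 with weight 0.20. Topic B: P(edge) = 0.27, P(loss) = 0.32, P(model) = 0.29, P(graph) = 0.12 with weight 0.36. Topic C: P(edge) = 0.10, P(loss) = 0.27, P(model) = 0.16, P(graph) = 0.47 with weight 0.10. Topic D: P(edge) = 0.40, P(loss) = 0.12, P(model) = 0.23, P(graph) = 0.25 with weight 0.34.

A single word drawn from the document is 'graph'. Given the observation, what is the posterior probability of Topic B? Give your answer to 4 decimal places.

Apply Bayes' rule: the posterior for each component is proportional to its prior times its likelihood at x.
Evaluate each component's likelihood at the observed value:
  L_A = P(graph | comp) = 0.09
  L_B = P(graph | comp) = 0.12
  L_C = P(graph | comp) = 0.47
  L_D = P(graph | comp) = 0.25
Weight by the priors:
  w_A·L_A = 0.20 × 0.09 = 0.018
  w_B·L_B = 0.36 × 0.12 = 0.0432
  w_C·L_C = 0.10 × 0.47 = 0.047
  w_D·L_D = 0.34 × 0.25 = 0.085
Normaliser: 0.018 + 0.0432 + 0.047 + 0.085 = 0.1932
So the posterior for Topic B is 0.0432 / 0.1932 ≈ 0.2236.

0.2236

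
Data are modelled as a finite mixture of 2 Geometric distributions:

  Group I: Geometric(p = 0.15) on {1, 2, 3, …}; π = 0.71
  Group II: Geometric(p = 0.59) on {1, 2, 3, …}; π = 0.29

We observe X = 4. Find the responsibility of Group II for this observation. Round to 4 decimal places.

The responsibility of component k is w_k f_k(x) divided by Σ_j w_j f_j(x).
Component likelihoods at x = 4:
  L_I = 0.15·(1−0.15)^3 = 0.15·0.614125 = 0.0921187
  L_II = 0.59·(1−0.59)^3 = 0.59·0.068921 = 0.0406634
Unnormalised posteriors:
  w_I·L_I = 0.71 × 0.0921187 = 0.0654043
  w_II·L_II = 0.29 × 0.0406634 = 0.0117924
Denominator: 0.0654043 + 0.0117924 = 0.0771967
So the posterior for Group II is 0.0117924 / 0.0771967 ≈ 0.1528.

0.1528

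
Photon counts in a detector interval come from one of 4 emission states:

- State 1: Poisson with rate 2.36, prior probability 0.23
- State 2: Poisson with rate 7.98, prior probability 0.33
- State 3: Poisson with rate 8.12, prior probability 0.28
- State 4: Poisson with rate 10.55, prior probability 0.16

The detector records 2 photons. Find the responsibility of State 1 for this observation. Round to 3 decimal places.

0.902

Posterior ∝ prior × likelihood, so P(k | x) ∝ w_k f_k(x); normalise over all components.
Component likelihoods at x = 2 photons:
  f_1 = 0.262941
  f_2 = 0.010897
  f_3 = 0.00980869
  f_4 = 0.0014577
Prior × likelihood for each component:
  w_1·f_1 = 0.23 × 0.262941 = 0.0604765
  w_2·f_2 = 0.33 × 0.010897 = 0.003596
  w_3·f_3 = 0.28 × 0.00980869 = 0.00274643
  w_4·f_4 = 0.16 × 0.0014577 = 0.000233232
Sum: 0.0604765 + 0.003596 + 0.00274643 + 0.000233232 = 0.0670522
Responsibility of State 1: 0.0604765 / 0.0670522 ≈ 0.902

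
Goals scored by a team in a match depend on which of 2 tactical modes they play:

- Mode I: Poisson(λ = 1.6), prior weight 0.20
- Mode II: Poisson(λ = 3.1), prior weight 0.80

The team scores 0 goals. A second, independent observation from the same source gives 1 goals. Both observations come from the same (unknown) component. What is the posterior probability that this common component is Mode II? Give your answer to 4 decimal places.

0.2784

Apply Bayes' rule: the posterior for each component is proportional to its prior times its likelihood at x.
Since both observations come from the same component, the likelihood for component k is f_k(x₁)·f_k(x₂).
  L_I = [e^(−1.6)·1.6^0/0! = 0.201897] × [0.323034] = 0.0652195
  L_II = [e^(−3.1)·3.1^0/0! = 0.0450492] × [0.139653] = 0.00629123
Multiply by the mixture weights:
  π_I·L_I = 0.20 × 0.0652195 = 0.0130439
  π_II·L_II = 0.80 × 0.00629123 = 0.00503299
Evidence: 0.0130439 + 0.00503299 = 0.0180769
So the posterior for Mode II is 0.00503299 / 0.0180769 ≈ 0.2784.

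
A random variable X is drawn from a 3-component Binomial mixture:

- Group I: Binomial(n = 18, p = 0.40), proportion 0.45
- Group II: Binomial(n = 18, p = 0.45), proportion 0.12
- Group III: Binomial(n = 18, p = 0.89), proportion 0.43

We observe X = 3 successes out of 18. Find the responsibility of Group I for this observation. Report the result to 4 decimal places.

Apply Bayes' rule: the posterior for each component is proportional to its prior times its likelihood at x.
Evaluate each component's likelihood at the observed value:
  p_I = 0.0245549
  p_II = 0.00947912
  p_III = 2.40298e-12
Weight by the priors:
  π_I·p_I = 0.45 × 0.0245549 = 0.0110497
  π_II·p_II = 0.12 × 0.00947912 = 0.00113749
  π_III·p_III = 0.43 × 2.40298e-12 = 1.03328e-12
Sum: 0.0110497 + 0.00113749 + 1.03328e-12 = 0.0121872
P(Group I | 3 successes out of 18) = 0.0110497 / 0.0121872 ≈ 0.9067

0.9067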